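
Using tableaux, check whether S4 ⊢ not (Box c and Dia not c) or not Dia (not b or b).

Valid

Tableau for the negation not (not (Box c and Dia not c) or not Dia (not b or b)):
1. not (not (Box c and Dia not c) or not Dia (not b or b)), u
2. Box c and Dia not c, u   [neg-or-rule on 1]
3. Dia (not b or b), u   [neg-or-rule on 1]
4. Box c, u   [and-rule on 2]
5. Dia not c, u   [and-rule on 2]
6. c, u   [Box-rule on 4 via uRu]
7. not b or b, v   [Dia-rule on 3: fresh world v, uRv]
8. c, v   [Box-rule on 4 via uRv]
9. b, v   [or-rule on 7 (branches; this branch)]
10. not c, w   [Dia-rule on 5: fresh world w, uRw]
11. c, w   [Box-rule on 4 via uRw]
Accessibility: uRu, uRv, uRw, vRv, wRw
Branch closes: c and not c both at w.
All branches of the negation close; one closing branch shown above.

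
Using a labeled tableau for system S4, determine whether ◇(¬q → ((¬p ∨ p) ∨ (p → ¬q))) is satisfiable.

Yes, satisfiable

1. ◇(¬q → ((¬p ∨ p) ∨ (p → ¬q))), 0
2. ¬q → ((¬p ∨ p) ∨ (p → ¬q)), 1   [◇-rule on 1: fresh world 1, 0R1]
3. (¬p ∨ p) ∨ (p → ¬q), 1   [→-rule on 2 (branches; this branch)]
4. p → ¬q, 1   [∨-rule on 3 (branches; this branch)]
5. ¬q, 1   [→-rule on 4 (branches; this branch)]
Accessibility: 0R0, 0R1, 1R1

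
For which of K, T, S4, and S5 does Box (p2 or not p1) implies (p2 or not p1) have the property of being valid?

K-tableau for the negation not (Box (p2 or not p1) implies (p2 or not p1)):
1. not (Box (p2 or not p1) implies (p2 or not p1)), w0
2. Box (p2 or not p1), w0   [neg-implies-rule on 1]
3. not (p2 or not p1), w0   [neg-implies-rule on 1]
4. not p2, w0   [neg-or-rule on 3]
5. p1, w0   [neg-or-rule on 3]
Complete open branch: countermodel on a K-frame, so not valid in K.
T-tableau for the negation not (Box (p2 or not p1) implies (p2 or not p1)):
1. not (Box (p2 or not p1) implies (p2 or not p1)), w0
2. Box (p2 or not p1), w0   [neg-implies-rule on 1]
3. not (p2 or not p1), w0   [neg-implies-rule on 1]
4. not p2, w0   [neg-or-rule on 3]
5. p1, w0   [neg-or-rule on 3]
6. p2 or not p1, w0   [Box-rule on 2 via w0Rw0]
7. not p1, w0   [or-rule on 6 (branches; this branch)]
Accessibility: w0Rw0
Branch closes: p1 and not p1 both at w0.
Every branch closes (one shown): valid in T, hence also in S4, S5 (every theorem of T is a theorem of S4 and S5).

T, S4, S5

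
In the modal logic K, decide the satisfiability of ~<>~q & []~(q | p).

Yes, satisfiable

1. ~<>~q & []~(q | p), w0
2. ~<>~q, w0   [&-rule on 1]
3. []~(q | p), w0   [&-rule on 1]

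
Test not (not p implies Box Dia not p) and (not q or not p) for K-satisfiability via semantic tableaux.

1. not (not p implies Box Dia not p) and (not q or not p), u
2. not (not p implies Box Dia not p), u
3. not q or not p, u
4. not p, u
5. not Box Dia not p, u
6. not Dia not p, v
Accessibility: uRv

Yes, satisfiable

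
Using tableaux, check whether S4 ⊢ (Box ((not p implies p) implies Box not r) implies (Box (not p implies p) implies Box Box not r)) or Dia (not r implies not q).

Tableau for the negation not ((Box ((not p implies p) implies Box not r) implies (Box (not p implies p) implies Box Box not r)) or Dia (not r implies not q)):
1. not ((Box ((not p implies p) implies Box not r) implies (Box (not p implies p) implies Box Box not r)) or Dia (not r implies not q)), w0
2. not (Box ((not p implies p) implies Box not r) implies (Box (not p implies p) implies Box Box not r)), w0
3. not Dia (not r implies not q), w0
4. Box ((not p implies p) implies Box not r), w0
5. not (Box (not p implies p) implies Box Box not r), w0
6. Box (not p implies p), w0
7. not Box Box not r, w0
8. not (not r implies not q), w0
9. not r, w0
10. q, w0
11. (not p implies p) implies Box not r, w0
12. not p implies p, w0
13. Box not r, w0
14. p, w0
15. not Box not r, w1
16. not (not r implies not q), w1
17. not r, w1
18. q, w1
19. (not p implies p) implies Box not r, w1
20. not p implies p, w1
21. Box not r, w1
22. p, w1
23. r, w2
24. not (not r implies not q), w2
25. not r, w2
26. q, w2
Accessibility: w0Rw0, w0Rw1, w0Rw2, w1Rw1, w1Rw2, w2Rw2
Branch closes: r and not r both at w2.
All branches of the negation close; one closing branch shown above.

Yes, valid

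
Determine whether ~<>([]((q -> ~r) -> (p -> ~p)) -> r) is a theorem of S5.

Invalid (countermodel exists)

Tableau for the negation <>([]((q -> ~r) -> (p -> ~p)) -> r):
1. <>([]((q -> ~r) -> (p -> ~p)) -> r), u
2. []((q -> ~r) -> (p -> ~p)) -> r, v
3. r, v
Accessibility: uRu, uRv, vRu, vRv
The negation has an open branch (countermodel exists).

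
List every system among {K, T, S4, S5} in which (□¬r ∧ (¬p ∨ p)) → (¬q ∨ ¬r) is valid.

T-tableau for the negation ¬((□¬r ∧ (¬p ∨ p)) → (¬q ∨ ¬r)):
1. ¬((□¬r ∧ (¬p ∨ p)) → (¬q ∨ ¬r)), u
2. □¬r ∧ (¬p ∨ p), u
3. ¬(¬q ∨ ¬r), u
4. □¬r, u
5. ¬p ∨ p, u
6. q, u
7. r, u
8. ¬r, u
Accessibility: uRu
Branch closes: r and ¬r both at u.
Every branch closes (one shown): valid in T, hence also in S4, S5 (every theorem of T is a theorem of S4 and S5).
K-tableau for the negation ¬((□¬r ∧ (¬p ∨ p)) → (¬q ∨ ¬r)):
1. ¬((□¬r ∧ (¬p ∨ p)) → (¬q ∨ ¬r)), u
2. □¬r ∧ (¬p ∨ p), u
3. ¬(¬q ∨ ¬r), u
4. □¬r, u
5. ¬p ∨ p, u
6. q, u
7. r, u
8. p, u
Complete open branch: countermodel on a K-frame, so not valid in K.

T, S4, S5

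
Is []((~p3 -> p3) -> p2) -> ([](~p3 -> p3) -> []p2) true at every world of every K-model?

Yes, valid

Tableau for the negation ~([]((~p3 -> p3) -> p2) -> ([](~p3 -> p3) -> []p2)):
1. ~([]((~p3 -> p3) -> p2) -> ([](~p3 -> p3) -> []p2)), w0
2. []((~p3 -> p3) -> p2), w0
3. ~([](~p3 -> p3) -> []p2), w0
4. [](~p3 -> p3), w0
5. ~[]p2, w0
6. ~p2, w1
7. (~p3 -> p3) -> p2, w1
8. ~p3 -> p3, w1
9. ~(~p3 -> p3), w1
10. ~p3, w1
11. p3, w1
Accessibility: w0Rw1
Branch closes: p3 and ~p3 both at w1.
Every branch of the negation's tableau closes; the branch above is one of them.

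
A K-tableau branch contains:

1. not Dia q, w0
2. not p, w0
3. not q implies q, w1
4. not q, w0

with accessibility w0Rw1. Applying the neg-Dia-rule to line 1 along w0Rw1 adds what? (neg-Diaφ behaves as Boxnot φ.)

not q, w1

neg-Diaφ behaves as Boxnot φ: propagate the negated body to each accessible world.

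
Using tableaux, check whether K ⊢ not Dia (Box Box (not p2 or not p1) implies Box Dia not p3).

Invalid (countermodel exists)

Tableau for the negation Dia (Box Box (not p2 or not p1) implies Box Dia not p3):
1. Dia (Box Box (not p2 or not p1) implies Box Dia not p3), w0
2. Box Box (not p2 or not p1) implies Box Dia not p3, w1   [Dia-rule on 1: fresh world w1, w0Rw1]
3. Box Dia not p3, w1   [implies-rule on 2 (branches; this branch)]
Accessibility: w0Rw1
The negation has an open branch (countermodel exists).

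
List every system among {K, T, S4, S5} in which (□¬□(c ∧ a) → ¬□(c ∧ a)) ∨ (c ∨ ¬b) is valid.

T-tableau for the negation ¬((□¬□(c ∧ a) → ¬□(c ∧ a)) ∨ (c ∨ ¬b)):
1. ¬((□¬□(c ∧ a) → ¬□(c ∧ a)) ∨ (c ∨ ¬b)), u
2. ¬(□¬□(c ∧ a) → ¬□(c ∧ a)), u   [¬∨-rule on 1]
3. ¬(c ∨ ¬b), u   [¬∨-rule on 1]
4. □¬□(c ∧ a), u   [¬→-rule on 2]
5. □(c ∧ a), u   [¬→-rule on 2]
6. ¬c, u   [¬∨-rule on 3]
7. b, u   [¬∨-rule on 3]
8. ¬□(c ∧ a), u   [□-rule on 4 via uRu]
9. c ∧ a, u   [□-rule on 5 via uRu]
10. c, u   [∧-rule on 9]
11. a, u   [∧-rule on 9]
Accessibility: uRu
Branch closes: c and ¬c both at u.
Every branch closes (one shown): valid in T, hence also in S4, S5 (every theorem of T is a theorem of S4 and S5).
K-tableau for the negation ¬((□¬□(c ∧ a) → ¬□(c ∧ a)) ∨ (c ∨ ¬b)):
1. ¬((□¬□(c ∧ a) → ¬□(c ∧ a)) ∨ (c ∨ ¬b)), u
2. ¬(□¬□(c ∧ a) → ¬□(c ∧ a)), u   [¬∨-rule on 1]
3. ¬(c ∨ ¬b), u   [¬∨-rule on 1]
4. □¬□(c ∧ a), u   [¬→-rule on 2]
5. □(c ∧ a), u   [¬→-rule on 2]
6. ¬c, u   [¬∨-rule on 3]
7. b, u   [¬∨-rule on 3]
Complete open branch: countermodel on a K-frame, so not valid in K.

T, S4, S5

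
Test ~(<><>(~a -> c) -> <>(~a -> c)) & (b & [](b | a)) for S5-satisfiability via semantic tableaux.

1. ~(<><>(~a -> c) -> <>(~a -> c)) & (b & [](b | a)), u
2. ~(<><>(~a -> c) -> <>(~a -> c)), u
3. b & [](b | a), u
4. <><>(~a -> c), u
5. ~<>(~a -> c), u
6. b, u
7. [](b | a), u
8. ~(~a -> c), u
9. ~a, u
10. ~c, u
11. b | a, u
12. <>(~a -> c), v
13. ~(~a -> c), v
14. ~a, v
15. ~c, v
16. b | a, v
17. b, v
18. ~a -> c, w
19. ~(~a -> c), w
20. ~a, w
21. ~c, w
22. b | a, w
23. c, w
Accessibility: uRu, uRv, uRw, vRu, vRv, vRw, wRu, wRv, wRw
Branch closes: c and ~c both at w.
(One branch shown.) All branches close.

No, unsatisfiable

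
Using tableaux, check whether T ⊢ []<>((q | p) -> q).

Tableau for the negation ~[]<>((q | p) -> q):
1. ~[]<>((q | p) -> q), u
2. ~<>((q | p) -> q), v
3. ~((q | p) -> q), v
4. q | p, v
5. ~q, v
6. p, v
Accessibility: uRu, uRv, vRv
The negation has an open branch (countermodel exists).

No, not valid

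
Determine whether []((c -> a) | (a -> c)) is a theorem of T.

Tableau for the negation ~[]((c -> a) | (a -> c)):
1. ~[]((c -> a) | (a -> c)), 0
2. ~((c -> a) | (a -> c)), 1   [~[]-rule on 1: fresh world 1, 0R1]
3. ~(c -> a), 1   [~|-rule on 2]
4. ~(a -> c), 1   [~|-rule on 2]
5. c, 1   [~->-rule on 3]
6. ~a, 1   [~->-rule on 3]
7. a, 1   [~->-rule on 4]
8. ~c, 1   [~->-rule on 4]
Accessibility: 0R0, 0R1, 1R1
Branch closes: a and ~a both at 1.
Every branch of the negation's tableau closes; the branch above is one of them.

Yes, valid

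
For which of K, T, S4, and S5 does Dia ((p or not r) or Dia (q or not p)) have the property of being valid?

T, S4, S5

K-tableau for the negation not Dia ((p or not r) or Dia (q or not p)):
1. not Dia ((p or not r) or Dia (q or not p)), 0
Complete open branch: countermodel on a K-frame, so not valid in K.
T-tableau for the negation not Dia ((p or not r) or Dia (q or not p)):
1. not Dia ((p or not r) or Dia (q or not p)), 0
2. not ((p or not r) or Dia (q or not p)), 0
3. not (p or not r), 0
4. not Dia (q or not p), 0
5. not p, 0
6. r, 0
7. not (q or not p), 0
8. not q, 0
9. p, 0
Accessibility: 0R0
Branch closes: p and not p both at 0.
Every branch closes (one shown): valid in T, hence also in S4, S5 (every theorem of T is a theorem of S4 and S5).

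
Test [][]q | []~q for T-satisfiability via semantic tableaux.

1. [][]q | []~q, 0
2. []~q, 0
3. ~q, 0
Accessibility: 0R0

Satisfiable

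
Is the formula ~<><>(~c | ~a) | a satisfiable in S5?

Yes, satisfiable

1. ~<><>(~c | ~a) | a, 0
2. a, 0
Accessibility: 0R0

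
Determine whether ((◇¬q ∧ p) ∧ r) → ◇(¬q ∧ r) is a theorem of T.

No, not valid

Tableau for the negation ¬(((◇¬q ∧ p) ∧ r) → ◇(¬q ∧ r)):
1. ¬(((◇¬q ∧ p) ∧ r) → ◇(¬q ∧ r)), 0
2. (◇¬q ∧ p) ∧ r, 0   [¬→-rule on 1]
3. ¬◇(¬q ∧ r), 0   [¬→-rule on 1]
4. ◇¬q ∧ p, 0   [∧-rule on 2]
5. r, 0   [∧-rule on 2]
6. ◇¬q, 0   [∧-rule on 4]
7. p, 0   [∧-rule on 4]
8. ¬(¬q ∧ r), 0   [¬◇-rule on 3 via 0R0]
9. q, 0   [¬∧-rule on 8 (branches; this branch)]
10. ¬q, 1   [◇-rule on 6: fresh world 1, 0R1]
11. ¬(¬q ∧ r), 1   [¬◇-rule on 3 via 0R1]
12. ¬r, 1   [¬∧-rule on 11 (branches; this branch)]
Accessibility: 0R0, 0R1, 1R1
The negation has an open branch (countermodel exists).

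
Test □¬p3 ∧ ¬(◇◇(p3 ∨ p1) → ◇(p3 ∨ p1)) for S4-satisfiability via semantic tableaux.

1. □¬p3 ∧ ¬(◇◇(p3 ∨ p1) → ◇(p3 ∨ p1)), u
2. □¬p3, u
3. ¬(◇◇(p3 ∨ p1) → ◇(p3 ∨ p1)), u
4. ◇◇(p3 ∨ p1), u
5. ¬◇(p3 ∨ p1), u
6. ¬p3, u
7. ¬(p3 ∨ p1), u
8. ¬p1, u
9. ◇(p3 ∨ p1), v
10. ¬p3, v
11. ¬(p3 ∨ p1), v
12. ¬p1, v
13. p3 ∨ p1, w
14. ¬p3, w
15. ¬(p3 ∨ p1), w
16. ¬p1, w
17. p1, w
Accessibility: uRu, uRv, uRw, vRv, vRw, wRw
Branch closes: p1 and ¬p1 both at w.
(One branch shown.) All branches close.

Unsatisfiable (every branch closes)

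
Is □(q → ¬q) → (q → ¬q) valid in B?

Yes, valid

Tableau for the negation ¬(□(q → ¬q) → (q → ¬q)):
1. ¬(□(q → ¬q) → (q → ¬q)), w0
2. □(q → ¬q), w0
3. ¬(q → ¬q), w0
4. q, w0
5. q → ¬q, w0
6. ¬q, w0
Accessibility: w0Rw0
Branch closes: q and ¬q both at w0.
Every branch of the negation's tableau closes; the branch above is one of them.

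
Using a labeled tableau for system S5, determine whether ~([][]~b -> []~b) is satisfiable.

No, unsatisfiable

1. ~([][]~b -> []~b), u
2. [][]~b, u   [~->-rule on 1]
3. ~[]~b, u   [~->-rule on 1]
4. []~b, u   [[]-rule on 2 via uRu]
5. ~b, u   [[]-rule on 4 via uRu]
6. b, v   [~[]-rule on 3: fresh world v, uRv]
7. []~b, v   [[]-rule on 2 via uRv]
8. ~b, v   [[]-rule on 4 via uRv]
Accessibility: uRu, uRv, vRu, vRv
Branch closes: b and ~b both at v.
Every branch closes; the branch above is one of them.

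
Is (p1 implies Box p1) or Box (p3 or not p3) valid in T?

Yes, valid

Tableau for the negation not ((p1 implies Box p1) or Box (p3 or not p3)):
1. not ((p1 implies Box p1) or Box (p3 or not p3)), w0
2. not (p1 implies Box p1), w0   [neg-or-rule on 1]
3. not Box (p3 or not p3), w0   [neg-or-rule on 1]
4. p1, w0   [neg-implies-rule on 2]
5. not Box p1, w0   [neg-implies-rule on 2]
6. not (p3 or not p3), w1   [neg-Box-rule on 3: fresh world w1, w0Rw1]
7. not p3, w1   [neg-or-rule on 6]
8. p3, w1   [neg-or-rule on 6]
Accessibility: w0Rw0, w0Rw1, w1Rw1
Branch closes: p3 and not p3 both at w1.
Every branch of the negation's tableau closes; the branch above is one of them.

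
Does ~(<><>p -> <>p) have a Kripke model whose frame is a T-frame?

1. ~(<><>p -> <>p), u
2. <><>p, u   [~->-rule on 1]
3. ~<>p, u   [~->-rule on 1]
4. ~p, u   [~<>-rule on 3 via uRu]
5. <>p, v   [<>-rule on 2: fresh world v, uRv]
6. ~p, v   [~<>-rule on 3 via uRv]
7. p, w   [<>-rule on 5: fresh world w, vRw]
Accessibility: uRu, uRv, vRv, vRw, wRw

Satisfiable (open branch found)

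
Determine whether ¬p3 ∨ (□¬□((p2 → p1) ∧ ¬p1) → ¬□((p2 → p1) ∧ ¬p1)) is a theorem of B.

Tableau for the negation ¬(¬p3 ∨ (□¬□((p2 → p1) ∧ ¬p1) → ¬□((p2 → p1) ∧ ¬p1))):
1. ¬(¬p3 ∨ (□¬□((p2 → p1) ∧ ¬p1) → ¬□((p2 → p1) ∧ ¬p1))), u
2. p3, u
3. ¬(□¬□((p2 → p1) ∧ ¬p1) → ¬□((p2 → p1) ∧ ¬p1)), u
4. □¬□((p2 → p1) ∧ ¬p1), u
5. □((p2 → p1) ∧ ¬p1), u
6. ¬□((p2 → p1) ∧ ¬p1), u
7. (p2 → p1) ∧ ¬p1, u
8. p2 → p1, u
9. ¬p1, u
10. ¬p2, u
11. ¬((p2 → p1) ∧ ¬p1), v
12. ¬□((p2 → p1) ∧ ¬p1), v
13. (p2 → p1) ∧ ¬p1, v
14. p2 → p1, v
15. ¬p1, v
16. ¬(p2 → p1), v
17. p2, v
18. p1, v
Accessibility: uRu, uRv, vRu, vRv
Branch closes: p1 and ¬p1 both at v.
Every branch of the negation's tableau closes; the branch above is one of them.

Valid in B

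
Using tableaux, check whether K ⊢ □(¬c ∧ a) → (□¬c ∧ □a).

Tableau for the negation ¬(□(¬c ∧ a) → (□¬c ∧ □a)):
1. ¬(□(¬c ∧ a) → (□¬c ∧ □a)), w0
2. □(¬c ∧ a), w0
3. ¬(□¬c ∧ □a), w0
4. ¬□a, w0
5. ¬a, w1
6. ¬c ∧ a, w1
7. ¬c, w1
8. a, w1
Accessibility: w0Rw1
Branch closes: a and ¬a both at w1.
All branches of the negation close; one closing branch shown above.

Valid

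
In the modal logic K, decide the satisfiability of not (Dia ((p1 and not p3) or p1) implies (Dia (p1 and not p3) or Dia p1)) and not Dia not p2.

1. not (Dia ((p1 and not p3) or p1) implies (Dia (p1 and not p3) or Dia p1)) and not Dia not p2, 0
2. not (Dia ((p1 and not p3) or p1) implies (Dia (p1 and not p3) or Dia p1)), 0
3. not Dia not p2, 0
4. Dia ((p1 and not p3) or p1), 0
5. not (Dia (p1 and not p3) or Dia p1), 0
6. not Dia (p1 and not p3), 0
7. not Dia p1, 0
8. (p1 and not p3) or p1, 1
9. p2, 1
10. not (p1 and not p3), 1
11. not p1, 1
12. p1 and not p3, 1
13. p1, 1
14. not p3, 1
Accessibility: 0R1
Branch closes: p1 and not p1 both at 1.
(One branch shown.) All branches close.

Unsatisfiable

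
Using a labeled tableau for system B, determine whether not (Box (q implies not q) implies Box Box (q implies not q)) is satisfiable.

Satisfiable (open branch found)

1. not (Box (q implies not q) implies Box Box (q implies not q)), w0
2. Box (q implies not q), w0   [neg-implies-rule on 1]
3. not Box Box (q implies not q), w0   [neg-implies-rule on 1]
4. q implies not q, w0   [Box-rule on 2 via w0Rw0]
5. not q, w0   [implies-rule on 4 (branches; this branch)]
6. not Box (q implies not q), w1   [neg-Box-rule on 3: fresh world w1, w0Rw1]
7. q implies not q, w1   [Box-rule on 2 via w0Rw1]
8. not q, w1   [implies-rule on 7 (branches; this branch)]
9. not (q implies not q), w2   [neg-Box-rule on 6: fresh world w2, w1Rw2]
10. q, w2   [neg-implies-rule on 9]
Accessibility: w0Rw0, w0Rw1, w1Rw0, w1Rw1, w1Rw2, w2Rw1, w2Rw2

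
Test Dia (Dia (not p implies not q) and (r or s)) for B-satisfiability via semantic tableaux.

1. Dia (Dia (not p implies not q) and (r or s)), 0
2. Dia (not p implies not q) and (r or s), 1
3. Dia (not p implies not q), 1
4. r or s, 1
5. s, 1
6. not p implies not q, 2
7. not q, 2
Accessibility: 0R0, 0R1, 1R0, 1R1, 1R2, 2R1, 2R2

Satisfiable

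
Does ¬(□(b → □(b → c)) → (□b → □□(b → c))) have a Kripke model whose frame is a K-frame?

1. ¬(□(b → □(b → c)) → (□b → □□(b → c))), u
2. □(b → □(b → c)), u
3. ¬(□b → □□(b → c)), u
4. □b, u
5. ¬□□(b → c), u
6. ¬□(b → c), v
7. b → □(b → c), v
8. b, v
9. □(b → c), v
10. ¬(b → c), w
11. b, w
12. ¬c, w
13. b → c, w
14. c, w
Accessibility: uRv, vRw
Branch closes: c and ¬c both at w.
(One branch shown.) All branches close.

Unsatisfiable (every branch closes)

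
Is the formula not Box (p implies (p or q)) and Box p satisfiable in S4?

Unsatisfiable

1. not Box (p implies (p or q)) and Box p, u
2. not Box (p implies (p or q)), u
3. Box p, u
4. p, u
5. not (p implies (p or q)), v
6. p, v
7. not (p or q), v
8. not p, v
9. not q, v
Accessibility: uRu, uRv, vRv
Branch closes: p and not p both at v.
(One branch shown.) All branches close.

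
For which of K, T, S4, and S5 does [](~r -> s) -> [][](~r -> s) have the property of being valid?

S4, S5

S4-tableau for the negation ~([](~r -> s) -> [][](~r -> s)):
1. ~([](~r -> s) -> [][](~r -> s)), 0
2. [](~r -> s), 0   [~->-rule on 1]
3. ~[][](~r -> s), 0   [~->-rule on 1]
4. ~r -> s, 0   [[]-rule on 2 via 0R0]
5. s, 0   [->-rule on 4 (branches; this branch)]
6. ~[](~r -> s), 1   [~[]-rule on 3: fresh world 1, 0R1]
7. ~r -> s, 1   [[]-rule on 2 via 0R1]
8. s, 1   [->-rule on 7 (branches; this branch)]
9. ~(~r -> s), 2   [~[]-rule on 6: fresh world 2, 1R2]
10. ~r, 2   [~->-rule on 9]
11. ~s, 2   [~->-rule on 9]
12. ~r -> s, 2   [[]-rule on 2 via 0R2]
13. s, 2   [->-rule on 12 (branches; this branch)]
Accessibility: 0R0, 0R1, 0R2, 1R1, 1R2, 2R2
Branch closes: s and ~s both at 2.
Every branch closes (one shown): valid in S4, hence also in S5 (every theorem of S4 is a theorem of S5).
T-tableau for the negation ~([](~r -> s) -> [][](~r -> s)):
1. ~([](~r -> s) -> [][](~r -> s)), 0
2. [](~r -> s), 0   [~->-rule on 1]
3. ~[][](~r -> s), 0   [~->-rule on 1]
4. ~r -> s, 0   [[]-rule on 2 via 0R0]
5. s, 0   [->-rule on 4 (branches; this branch)]
6. ~[](~r -> s), 1   [~[]-rule on 3: fresh world 1, 0R1]
7. ~r -> s, 1   [[]-rule on 2 via 0R1]
8. s, 1   [->-rule on 7 (branches; this branch)]
9. ~(~r -> s), 2   [~[]-rule on 6: fresh world 2, 1R2]
10. ~r, 2   [~->-rule on 9]
11. ~s, 2   [~->-rule on 9]
Accessibility: 0R0, 0R1, 1R1, 1R2, 2R2
Complete open branch: countermodel on a T-frame, so not valid in T, nor in K (the same frame is also a K-frame).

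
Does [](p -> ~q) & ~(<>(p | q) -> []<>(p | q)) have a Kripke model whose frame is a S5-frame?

1. [](p -> ~q) & ~(<>(p | q) -> []<>(p | q)), 0
2. [](p -> ~q), 0   [&-rule on 1]
3. ~(<>(p | q) -> []<>(p | q)), 0   [&-rule on 1]
4. <>(p | q), 0   [~->-rule on 3]
5. ~[]<>(p | q), 0   [~->-rule on 3]
6. p -> ~q, 0   [[]-rule on 2 via 0R0]
7. ~q, 0   [->-rule on 6 (branches; this branch)]
8. p | q, 1   [<>-rule on 4: fresh world 1, 0R1]
9. p -> ~q, 1   [[]-rule on 2 via 0R1]
10. q, 1   [|-rule on 8 (branches; this branch)]
11. ~p, 1   [->-rule on 9 (branches; this branch)]
12. ~<>(p | q), 2   [~[]-rule on 5: fresh world 2, 0R2]
13. p -> ~q, 2   [[]-rule on 2 via 0R2]
14. ~(p | q), 0   [~<>-rule on 12 via 2R0]
15. ~p, 0   [~|-rule on 14]
16. ~(p | q), 1   [~<>-rule on 12 via 2R1]
17. ~q, 1   [~|-rule on 16]
Accessibility: 0R0, 0R1, 0R2, 1R0, 1R1, 1R2, 2R0, 2R1, 2R2
Branch closes: q and ~q both at 1.
All branches of the tableau close; one closing branch shown above.

Unsatisfiable (every branch closes)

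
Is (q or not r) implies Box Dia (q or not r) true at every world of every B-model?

Tableau for the negation not ((q or not r) implies Box Dia (q or not r)):
1. not ((q or not r) implies Box Dia (q or not r)), u
2. q or not r, u   [neg-implies-rule on 1]
3. not Box Dia (q or not r), u   [neg-implies-rule on 1]
4. not r, u   [or-rule on 2 (branches; this branch)]
5. not Dia (q or not r), v   [neg-Box-rule on 3: fresh world v, uRv]
6. not (q or not r), u   [neg-Dia-rule on 5 via vRu]
7. not q, u   [neg-or-rule on 6]
8. r, u   [neg-or-rule on 6]
Accessibility: uRu, uRv, vRu, vRv
Branch closes: r and not r both at u.
Every branch of the negation's tableau closes; the branch above is one of them.

Valid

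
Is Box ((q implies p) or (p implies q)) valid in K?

Tableau for the negation not Box ((q implies p) or (p implies q)):
1. not Box ((q implies p) or (p implies q)), u
2. not ((q implies p) or (p implies q)), v
3. not (q implies p), v
4. not (p implies q), v
5. q, v
6. not p, v
7. p, v
8. not q, v
Accessibility: uRv
Branch closes: p and not p both at v.
All branches of the negation close; one closing branch shown above.

Valid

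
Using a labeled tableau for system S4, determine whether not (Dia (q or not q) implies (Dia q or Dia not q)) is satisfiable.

Unsatisfiable

1. not (Dia (q or not q) implies (Dia q or Dia not q)), 0
2. Dia (q or not q), 0
3. not (Dia q or Dia not q), 0
4. not Dia q, 0
5. not Dia not q, 0
6. not q, 0
7. q, 0
Accessibility: 0R0
Branch closes: q and not q both at 0.
(One branch shown.) All branches close.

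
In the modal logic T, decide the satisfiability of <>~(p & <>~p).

1. <>~(p & <>~p), w0
2. ~(p & <>~p), w1   [<>-rule on 1: fresh world w1, w0Rw1]
3. ~<>~p, w1   [~&-rule on 2 (branches; this branch)]
4. p, w1   [~<>-rule on 3 via w1Rw1]
Accessibility: w0Rw0, w0Rw1, w1Rw1

Satisfiable (open branch found)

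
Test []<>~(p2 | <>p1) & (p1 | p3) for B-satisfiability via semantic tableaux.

1. []<>~(p2 | <>p1) & (p1 | p3), w0
2. []<>~(p2 | <>p1), w0
3. p1 | p3, w0
4. <>~(p2 | <>p1), w0
5. p3, w0
6. ~(p2 | <>p1), w1
7. ~p2, w1
8. ~<>p1, w1
9. <>~(p2 | <>p1), w1
10. ~p1, w0
11. ~p1, w1
12. ~(p2 | <>p1), w2
13. ~p2, w2
14. ~<>p1, w2
15. ~p1, w2
Accessibility: w0Rw0, w0Rw1, w1Rw0, w1Rw1, w1Rw2, w2Rw1, w2Rw2

Satisfiable (open branch found)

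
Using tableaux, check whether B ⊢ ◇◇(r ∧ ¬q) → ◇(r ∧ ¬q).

Tableau for the negation ¬(◇◇(r ∧ ¬q) → ◇(r ∧ ¬q)):
1. ¬(◇◇(r ∧ ¬q) → ◇(r ∧ ¬q)), w0
2. ◇◇(r ∧ ¬q), w0
3. ¬◇(r ∧ ¬q), w0
4. ¬(r ∧ ¬q), w0
5. q, w0
6. ◇(r ∧ ¬q), w1
7. ¬(r ∧ ¬q), w1
8. q, w1
9. r ∧ ¬q, w2
10. r, w2
11. ¬q, w2
Accessibility: w0Rw0, w0Rw1, w1Rw0, w1Rw1, w1Rw2, w2Rw1, w2Rw2
The negation has an open branch (countermodel exists).

Not valid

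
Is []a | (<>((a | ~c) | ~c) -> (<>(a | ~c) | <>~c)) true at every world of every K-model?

Tableau for the negation ~([]a | (<>((a | ~c) | ~c) -> (<>(a | ~c) | <>~c))):
1. ~([]a | (<>((a | ~c) | ~c) -> (<>(a | ~c) | <>~c))), u
2. ~[]a, u
3. ~(<>((a | ~c) | ~c) -> (<>(a | ~c) | <>~c)), u
4. <>((a | ~c) | ~c), u
5. ~(<>(a | ~c) | <>~c), u
6. ~<>(a | ~c), u
7. ~<>~c, u
8. ~a, v
9. ~(a | ~c), v
10. c, v
11. (a | ~c) | ~c, w
12. ~(a | ~c), w
13. ~a, w
14. c, w
15. a | ~c, w
16. ~c, w
Accessibility: uRv, uRw
Branch closes: c and ~c both at w.
All branches of the negation close; one closing branch shown above.

Valid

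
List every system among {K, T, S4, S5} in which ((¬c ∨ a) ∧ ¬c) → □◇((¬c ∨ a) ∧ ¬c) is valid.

S4-tableau for the negation ¬(((¬c ∨ a) ∧ ¬c) → □◇((¬c ∨ a) ∧ ¬c)):
1. ¬(((¬c ∨ a) ∧ ¬c) → □◇((¬c ∨ a) ∧ ¬c)), 0
2. (¬c ∨ a) ∧ ¬c, 0   [¬→-rule on 1]
3. ¬□◇((¬c ∨ a) ∧ ¬c), 0   [¬→-rule on 1]
4. ¬c ∨ a, 0   [∧-rule on 2]
5. ¬c, 0   [∧-rule on 2]
6. a, 0   [∨-rule on 4 (branches; this branch)]
7. ¬◇((¬c ∨ a) ∧ ¬c), 1   [¬□-rule on 3: fresh world 1, 0R1]
8. ¬((¬c ∨ a) ∧ ¬c), 1   [¬◇-rule on 7 via 1R1]
9. c, 1   [¬∧-rule on 8 (branches; this branch)]
Accessibility: 0R0, 0R1, 1R1
Complete open branch: countermodel on an S4-frame, so not valid in S4, nor in K, T (the same frame is also a K-frame and a T-frame).
S5-tableau for the negation ¬(((¬c ∨ a) ∧ ¬c) → □◇((¬c ∨ a) ∧ ¬c)):
1. ¬(((¬c ∨ a) ∧ ¬c) → □◇((¬c ∨ a) ∧ ¬c)), 0
2. (¬c ∨ a) ∧ ¬c, 0   [¬→-rule on 1]
3. ¬□◇((¬c ∨ a) ∧ ¬c), 0   [¬→-rule on 1]
4. ¬c ∨ a, 0   [∧-rule on 2]
5. ¬c, 0   [∧-rule on 2]
6. a, 0   [∨-rule on 4 (branches; this branch)]
7. ¬◇((¬c ∨ a) ∧ ¬c), 1   [¬□-rule on 3: fresh world 1, 0R1]
8. ¬((¬c ∨ a) ∧ ¬c), 0   [¬◇-rule on 7 via 1R0]
9. ¬((¬c ∨ a) ∧ ¬c), 1   [¬◇-rule on 7 via 1R1]
10. ¬(¬c ∨ a), 0   [¬∧-rule on 8 (branches; this branch)]
11. c, 0   [¬∨-rule on 10]
12. ¬a, 0   [¬∨-rule on 10]
Accessibility: 0R0, 0R1, 1R0, 1R1
Branch closes: c and ¬c both at 0.
Every branch closes (one shown): valid in S5.

S5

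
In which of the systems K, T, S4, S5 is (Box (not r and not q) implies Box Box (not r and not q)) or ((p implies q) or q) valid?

T-tableau for the negation not ((Box (not r and not q) implies Box Box (not r and not q)) or ((p implies q) or q)):
1. not ((Box (not r and not q) implies Box Box (not r and not q)) or ((p implies q) or q)), 0
2. not (Box (not r and not q) implies Box Box (not r and not q)), 0
3. not ((p implies q) or q), 0
4. Box (not r and not q), 0
5. not Box Box (not r and not q), 0
6. not (p implies q), 0
7. not q, 0
8. p, 0
9. not r and not q, 0
10. not r, 0
11. not Box (not r and not q), 1
12. not r and not q, 1
13. not r, 1
14. not q, 1
15. not (not r and not q), 2
16. q, 2
Accessibility: 0R0, 0R1, 1R1, 1R2, 2R2
Complete open branch: countermodel on a T-frame, so not valid in T, nor in K (the same frame is also a K-frame).
S4-tableau for the negation not ((Box (not r and not q) implies Box Box (not r and not q)) or ((p implies q) or q)):
1. not ((Box (not r and not q) implies Box Box (not r and not q)) or ((p implies q) or q)), 0
2. not (Box (not r and not q) implies Box Box (not r and not q)), 0
3. not ((p implies q) or q), 0
4. Box (not r and not q), 0
5. not Box Box (not r and not q), 0
6. not (p implies q), 0
7. not q, 0
8. p, 0
9. not r and not q, 0
10. not r, 0
11. not Box (not r and not q), 1
12. not r and not q, 1
13. not r, 1
14. not q, 1
15. not (not r and not q), 2
16. not r and not q, 2
17. not r, 2
18. not q, 2
19. q, 2
Accessibility: 0R0, 0R1, 0R2, 1R1, 1R2, 2R2
Branch closes: q and not q both at 2.
Every branch closes (one shown): valid in S4, hence also in S5 (every theorem of S4 is a theorem of S5).

S4, S5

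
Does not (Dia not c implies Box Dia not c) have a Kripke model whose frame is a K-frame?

Satisfiable (open branch found)

1. not (Dia not c implies Box Dia not c), 0
2. Dia not c, 0   [neg-implies-rule on 1]
3. not Box Dia not c, 0   [neg-implies-rule on 1]
4. not c, 1   [Dia-rule on 2: fresh world 1, 0R1]
5. not Dia not c, 2   [neg-Box-rule on 3: fresh world 2, 0R2]
Accessibility: 0R1, 0R2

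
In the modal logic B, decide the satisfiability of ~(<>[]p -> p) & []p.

No, unsatisfiable

1. ~(<>[]p -> p) & []p, w0
2. ~(<>[]p -> p), w0
3. []p, w0
4. <>[]p, w0
5. ~p, w0
6. p, w0
Accessibility: w0Rw0
Branch closes: p and ~p both at w0.
(One branch shown.) All branches close.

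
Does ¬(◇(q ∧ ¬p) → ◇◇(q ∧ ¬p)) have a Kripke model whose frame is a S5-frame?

1. ¬(◇(q ∧ ¬p) → ◇◇(q ∧ ¬p)), u
2. ◇(q ∧ ¬p), u
3. ¬◇◇(q ∧ ¬p), u
4. ¬◇(q ∧ ¬p), u
5. ¬(q ∧ ¬p), u
6. p, u
7. q ∧ ¬p, v
8. q, v
9. ¬p, v
10. ¬◇(q ∧ ¬p), v
11. ¬(q ∧ ¬p), v
12. p, v
Accessibility: uRu, uRv, vRu, vRv
Branch closes: p and ¬p both at v.
All branches of the tableau close; one closing branch shown above.

Unsatisfiable (every branch closes)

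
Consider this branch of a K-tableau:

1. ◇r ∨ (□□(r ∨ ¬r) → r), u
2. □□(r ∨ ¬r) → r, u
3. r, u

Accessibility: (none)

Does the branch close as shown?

No world carries both an atom and its negation.

Open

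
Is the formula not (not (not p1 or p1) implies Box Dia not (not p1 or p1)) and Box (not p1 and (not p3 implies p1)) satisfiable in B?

No, unsatisfiable

1. not (not (not p1 or p1) implies Box Dia not (not p1 or p1)) and Box (not p1 and (not p3 implies p1)), 0
2. not (not (not p1 or p1) implies Box Dia not (not p1 or p1)), 0   [and-rule on 1]
3. Box (not p1 and (not p3 implies p1)), 0   [and-rule on 1]
4. not (not p1 or p1), 0   [neg-implies-rule on 2]
5. not Box Dia not (not p1 or p1), 0   [neg-implies-rule on 2]
6. p1, 0   [neg-or-rule on 4]
7. not p1, 0   [neg-or-rule on 4]
Accessibility: 0R0
Branch closes: p1 and not p1 both at 0.
(One branch shown.) All branches close.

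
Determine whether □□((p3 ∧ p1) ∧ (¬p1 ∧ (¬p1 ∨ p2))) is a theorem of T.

Tableau for the negation ¬□□((p3 ∧ p1) ∧ (¬p1 ∧ (¬p1 ∨ p2))):
1. ¬□□((p3 ∧ p1) ∧ (¬p1 ∧ (¬p1 ∨ p2))), w0
2. ¬□((p3 ∧ p1) ∧ (¬p1 ∧ (¬p1 ∨ p2))), w1
3. ¬((p3 ∧ p1) ∧ (¬p1 ∧ (¬p1 ∨ p2))), w2
4. ¬(¬p1 ∧ (¬p1 ∨ p2)), w2
5. ¬(¬p1 ∨ p2), w2
6. p1, w2
7. ¬p2, w2
Accessibility: w0Rw0, w0Rw1, w1Rw1, w1Rw2, w2Rw2
The negation has an open branch (countermodel exists).

Not valid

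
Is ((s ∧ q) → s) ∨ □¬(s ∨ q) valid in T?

Tableau for the negation ¬(((s ∧ q) → s) ∨ □¬(s ∨ q)):
1. ¬(((s ∧ q) → s) ∨ □¬(s ∨ q)), 0
2. ¬((s ∧ q) → s), 0
3. ¬□¬(s ∨ q), 0
4. s ∧ q, 0
5. ¬s, 0
6. s, 0
7. q, 0
Accessibility: 0R0
Branch closes: s and ¬s both at 0.
All branches of the negation close; one closing branch shown above.

Valid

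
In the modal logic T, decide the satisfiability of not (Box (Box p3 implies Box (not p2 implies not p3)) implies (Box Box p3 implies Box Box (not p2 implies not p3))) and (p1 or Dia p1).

Unsatisfiable

1. not (Box (Box p3 implies Box (not p2 implies not p3)) implies (Box Box p3 implies Box Box (not p2 implies not p3))) and (p1 or Dia p1), u
2. not (Box (Box p3 implies Box (not p2 implies not p3)) implies (Box Box p3 implies Box Box (not p2 implies not p3))), u   [and-rule on 1]
3. p1 or Dia p1, u   [and-rule on 1]
4. Box (Box p3 implies Box (not p2 implies not p3)), u   [neg-implies-rule on 2]
5. not (Box Box p3 implies Box Box (not p2 implies not p3)), u   [neg-implies-rule on 2]
6. Box Box p3, u   [neg-implies-rule on 5]
7. not Box Box (not p2 implies not p3), u   [neg-implies-rule on 5]
8. Box p3 implies Box (not p2 implies not p3), u   [Box-rule on 4 via uRu]
9. Box p3, u   [Box-rule on 6 via uRu]
10. p3, u   [Box-rule on 9 via uRu]
11. Dia p1, u   [or-rule on 3 (branches; this branch)]
12. Box (not p2 implies not p3), u   [implies-rule on 8 (branches; this branch)]
13. not p2 implies not p3, u   [Box-rule on 12 via uRu]
14. p2, u   [implies-rule on 13 (branches; this branch)]
15. not Box (not p2 implies not p3), v   [neg-Box-rule on 7: fresh world v, uRv]
16. Box p3 implies Box (not p2 implies not p3), v   [Box-rule on 4 via uRv]
17. Box p3, v   [Box-rule on 6 via uRv]
18. p3, v   [Box-rule on 9 via uRv]
19. not p2 implies not p3, v   [Box-rule on 12 via uRv]
20. not Box p3, v   [implies-rule on 16 (branches; this branch)]
21. p2, v   [implies-rule on 19 (branches; this branch)]
22. p1, w   [Dia-rule on 11: fresh world w, uRw]
23. Box p3 implies Box (not p2 implies not p3), w   [Box-rule on 4 via uRw]
24. Box p3, w   [Box-rule on 6 via uRw]
25. p3, w   [Box-rule on 9 via uRw]
26. not p2 implies not p3, w   [Box-rule on 12 via uRw]
27. Box (not p2 implies not p3), w   [implies-rule on 23 (branches; this branch)]
28. p2, w   [implies-rule on 26 (branches; this branch)]
29. not (not p2 implies not p3), x   [neg-Box-rule on 15: fresh world x, vRx]
30. not p2, x   [neg-implies-rule on 29]
31. p3, x   [neg-implies-rule on 29]
32. not p3, y   [neg-Box-rule on 20: fresh world y, vRy]
33. p3, y   [Box-rule on 17 via vRy]
Accessibility: uRu, uRv, uRw, vRv, vRx, vRy, wRw, xRx, yRy
Branch closes: p3 and not p3 both at y.
All branches of the tableau close; one closing branch shown above.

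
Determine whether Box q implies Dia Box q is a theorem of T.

Valid

Tableau for the negation not (Box q implies Dia Box q):
1. not (Box q implies Dia Box q), u
2. Box q, u   [neg-implies-rule on 1]
3. not Dia Box q, u   [neg-implies-rule on 1]
4. q, u   [Box-rule on 2 via uRu]
5. not Box q, u   [neg-Dia-rule on 3 via uRu]
6. not q, v   [neg-Box-rule on 5: fresh world v, uRv]
7. q, v   [Box-rule on 2 via uRv]
Accessibility: uRu, uRv, vRv
Branch closes: q and not q both at v.
All branches of the negation close; one closing branch shown above.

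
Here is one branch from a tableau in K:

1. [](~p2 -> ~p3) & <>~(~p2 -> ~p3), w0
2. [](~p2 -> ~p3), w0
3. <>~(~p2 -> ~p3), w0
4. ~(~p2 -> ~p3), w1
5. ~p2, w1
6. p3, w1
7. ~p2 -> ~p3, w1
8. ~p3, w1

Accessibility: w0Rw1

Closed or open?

Both p3 and ~p3 appear at w1.

Yes, closed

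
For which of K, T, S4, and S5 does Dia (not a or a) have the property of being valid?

T-tableau for the negation not Dia (not a or a):
1. not Dia (not a or a), 0
2. not (not a or a), 0   [neg-Dia-rule on 1 via 0R0]
3. a, 0   [neg-or-rule on 2]
4. not a, 0   [neg-or-rule on 2]
Accessibility: 0R0
Branch closes: a and not a both at 0.
Every branch closes (one shown): valid in T, hence also in S4, S5 (every theorem of T is a theorem of S4 and S5).
K-tableau for the negation not Dia (not a or a):
1. not Dia (not a or a), 0
Complete open branch: countermodel on a K-frame, so not valid in K.

T, S4, S5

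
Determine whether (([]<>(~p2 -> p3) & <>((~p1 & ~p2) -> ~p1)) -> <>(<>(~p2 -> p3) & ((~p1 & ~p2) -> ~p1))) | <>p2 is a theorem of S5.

Valid

Tableau for the negation ~((([]<>(~p2 -> p3) & <>((~p1 & ~p2) -> ~p1)) -> <>(<>(~p2 -> p3) & ((~p1 & ~p2) -> ~p1))) | <>p2):
1. ~((([]<>(~p2 -> p3) & <>((~p1 & ~p2) -> ~p1)) -> <>(<>(~p2 -> p3) & ((~p1 & ~p2) -> ~p1))) | <>p2), 0
2. ~(([]<>(~p2 -> p3) & <>((~p1 & ~p2) -> ~p1)) -> <>(<>(~p2 -> p3) & ((~p1 & ~p2) -> ~p1))), 0
3. ~<>p2, 0
4. []<>(~p2 -> p3) & <>((~p1 & ~p2) -> ~p1), 0
5. ~<>(<>(~p2 -> p3) & ((~p1 & ~p2) -> ~p1)), 0
6. []<>(~p2 -> p3), 0
7. <>((~p1 & ~p2) -> ~p1), 0
8. ~p2, 0
9. ~(<>(~p2 -> p3) & ((~p1 & ~p2) -> ~p1)), 0
10. <>(~p2 -> p3), 0
11. ~<>(~p2 -> p3), 0
12. ~(~p2 -> p3), 0
13. ~p3, 0
14. (~p1 & ~p2) -> ~p1, 1
15. ~p2, 1
16. ~(<>(~p2 -> p3) & ((~p1 & ~p2) -> ~p1)), 1
17. <>(~p2 -> p3), 1
18. ~(~p2 -> p3), 1
19. ~p3, 1
20. ~(~p1 & ~p2), 1
21. ~<>(~p2 -> p3), 1
22. p1, 1
23. ~p2 -> p3, 2
24. ~p2, 2
25. ~(<>(~p2 -> p3) & ((~p1 & ~p2) -> ~p1)), 2
26. <>(~p2 -> p3), 2
27. ~(~p2 -> p3), 2
28. ~p3, 2
29. p3, 2
Accessibility: 0R0, 0R1, 0R2, 1R0, 1R1, 1R2, 2R0, 2R1, 2R2
Branch closes: p3 and ~p3 both at 2.
All branches of the negation close; one closing branch shown above.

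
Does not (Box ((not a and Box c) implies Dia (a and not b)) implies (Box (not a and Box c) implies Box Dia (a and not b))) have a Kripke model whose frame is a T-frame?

Unsatisfiable

1. not (Box ((not a and Box c) implies Dia (a and not b)) implies (Box (not a and Box c) implies Box Dia (a and not b))), u
2. Box ((not a and Box c) implies Dia (a and not b)), u
3. not (Box (not a and Box c) implies Box Dia (a and not b)), u
4. Box (not a and Box c), u
5. not Box Dia (a and not b), u
6. (not a and Box c) implies Dia (a and not b), u
7. not a and Box c, u
8. not a, u
9. Box c, u
10. c, u
11. not (not a and Box c), u
12. not Box c, u
13. not Dia (a and not b), v
14. (not a and Box c) implies Dia (a and not b), v
15. not a and Box c, v
16. not a, v
17. Box c, v
18. c, v
19. not (a and not b), v
20. not (not a and Box c), v
21. b, v
22. not Box c, v
23. not c, w
24. (not a and Box c) implies Dia (a and not b), w
25. not a and Box c, w
26. not a, w
27. Box c, w
28. c, w
Accessibility: uRu, uRv, uRw, vRv, wRw
Branch closes: c and not c both at w.
(One branch shown.) All branches close.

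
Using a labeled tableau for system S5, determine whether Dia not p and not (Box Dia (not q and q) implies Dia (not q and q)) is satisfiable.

1. Dia not p and not (Box Dia (not q and q) implies Dia (not q and q)), 0
2. Dia not p, 0
3. not (Box Dia (not q and q) implies Dia (not q and q)), 0
4. Box Dia (not q and q), 0
5. not Dia (not q and q), 0
6. Dia (not q and q), 0
7. not (not q and q), 0
8. not q, 0
9. not p, 1
10. Dia (not q and q), 1
11. not (not q and q), 1
12. not q, 1
13. not q and q, 2
14. not q, 2
15. q, 2
Accessibility: 0R0, 0R1, 0R2, 1R0, 1R1, 1R2, 2R0, 2R1, 2R2
Branch closes: q and not q both at 2.
(One branch shown.) All branches close.

Unsatisfiable (every branch closes)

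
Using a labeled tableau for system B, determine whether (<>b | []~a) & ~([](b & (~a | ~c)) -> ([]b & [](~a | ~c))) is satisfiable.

1. (<>b | []~a) & ~([](b & (~a | ~c)) -> ([]b & [](~a | ~c))), 0
2. <>b | []~a, 0   [&-rule on 1]
3. ~([](b & (~a | ~c)) -> ([]b & [](~a | ~c))), 0   [&-rule on 1]
4. [](b & (~a | ~c)), 0   [~->-rule on 3]
5. ~([]b & [](~a | ~c)), 0   [~->-rule on 3]
6. b & (~a | ~c), 0   [[]-rule on 4 via 0R0]
7. b, 0   [&-rule on 6]
8. ~a | ~c, 0   [&-rule on 6]
9. <>b, 0   [|-rule on 2 (branches; this branch)]
10. ~[](~a | ~c), 0   [~&-rule on 5 (branches; this branch)]
11. ~c, 0   [|-rule on 8 (branches; this branch)]
12. b, 1   [<>-rule on 9: fresh world 1, 0R1]
13. b & (~a | ~c), 1   [[]-rule on 4 via 0R1]
14. ~a | ~c, 1   [&-rule on 13]
15. ~c, 1   [|-rule on 14 (branches; this branch)]
16. ~(~a | ~c), 2   [~[]-rule on 10: fresh world 2, 0R2]
17. a, 2   [~|-rule on 16]
18. c, 2   [~|-rule on 16]
19. b & (~a | ~c), 2   [[]-rule on 4 via 0R2]
20. b, 2   [&-rule on 19]
21. ~a | ~c, 2   [&-rule on 19]
22. ~c, 2   [|-rule on 21 (branches; this branch)]
Accessibility: 0R0, 0R1, 0R2, 1R0, 1R1, 2R0, 2R2
Branch closes: c and ~c both at 2.
All branches of the tableau close; one closing branch shown above.

Unsatisfiable (every branch closes)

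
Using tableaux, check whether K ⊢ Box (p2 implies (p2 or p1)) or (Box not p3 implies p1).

Tableau for the negation not (Box (p2 implies (p2 or p1)) or (Box not p3 implies p1)):
1. not (Box (p2 implies (p2 or p1)) or (Box not p3 implies p1)), w0
2. not Box (p2 implies (p2 or p1)), w0
3. not (Box not p3 implies p1), w0
4. Box not p3, w0
5. not p1, w0
6. not (p2 implies (p2 or p1)), w1
7. p2, w1
8. not (p2 or p1), w1
9. not p2, w1
10. not p1, w1
Accessibility: w0Rw1
Branch closes: p2 and not p2 both at w1.
Every branch of the negation's tableau closes; the branch above is one of them.

Valid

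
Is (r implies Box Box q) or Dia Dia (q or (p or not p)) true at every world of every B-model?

Yes, valid

Tableau for the negation not ((r implies Box Box q) or Dia Dia (q or (p or not p))):
1. not ((r implies Box Box q) or Dia Dia (q or (p or not p))), w0
2. not (r implies Box Box q), w0
3. not Dia Dia (q or (p or not p)), w0
4. r, w0
5. not Box Box q, w0
6. not Dia (q or (p or not p)), w0
7. not (q or (p or not p)), w0
8. not q, w0
9. not (p or not p), w0
10. not p, w0
11. p, w0
Accessibility: w0Rw0
Branch closes: p and not p both at w0.
Every branch of the negation's tableau closes; the branch above is one of them.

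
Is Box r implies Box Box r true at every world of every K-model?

No, not valid

Tableau for the negation not (Box r implies Box Box r):
1. not (Box r implies Box Box r), 0
2. Box r, 0
3. not Box Box r, 0
4. not Box r, 1
5. r, 1
6. not r, 2
Accessibility: 0R1, 1R2
The negation has an open branch (countermodel exists).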